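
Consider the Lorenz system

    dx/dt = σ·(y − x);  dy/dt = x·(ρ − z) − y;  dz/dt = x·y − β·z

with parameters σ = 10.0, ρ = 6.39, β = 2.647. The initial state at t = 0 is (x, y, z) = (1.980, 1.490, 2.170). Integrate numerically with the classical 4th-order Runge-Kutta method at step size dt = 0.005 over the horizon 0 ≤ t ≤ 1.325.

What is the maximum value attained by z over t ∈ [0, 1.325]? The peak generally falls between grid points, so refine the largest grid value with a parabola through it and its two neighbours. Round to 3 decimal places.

t=0.000: state=(1.980, 1.490, 2.170)
step 1 (dt=0.005): k1=(-4.900, 6.866, -2.794), k2=(-4.606, 6.810, -2.760), k3=(-4.615, 6.814, -2.759), k4=(-4.329, 6.761, -2.725); state += dt/6·(k1+2k2+2k3+k4)
t=0.005: state=(1.957, 1.524, 2.156)
t=0.010: state=(1.937, 1.558, 2.143)
t=0.015: state=(1.919, 1.591, 2.130)
continuing one RK4 step at a time; state shown every 10 steps (Δt=0.05):
t=0.050: state=(1.857, 1.814, 2.048)
t=0.100: state=(1.907, 2.126, 1.967)
t=0.150: state=(2.061, 2.451, 1.936)
t=0.200: state=(2.289, 2.802, 1.964)
t=0.250: state=(2.571, 3.184, 2.061)
t=0.300: state=(2.899, 3.594, 2.241)
t=0.350: state=(3.263, 4.022, 2.514)
t=0.400: state=(3.653, 4.449, 2.890)
t=0.450: state=(4.052, 4.845, 3.374)
t=0.500: state=(4.437, 5.174, 3.956)
t=0.550: state=(4.778, 5.395, 4.611)
t=0.600: state=(5.043, 5.475, 5.295)
t=0.650: state=(5.202, 5.398, 5.949)
t=0.700: state=(5.235, 5.173, 6.508)
t=0.750: state=(5.141, 4.834, 6.920)
t=0.800: state=(4.937, 4.435, 7.157)
t=0.850: state=(4.652, 4.029, 7.220)
t=0.900: state=(4.326, 3.658, 7.131)
t=0.950: state=(3.995, 3.348, 6.928)
t=1.000: state=(3.687, 3.109, 6.647)
t=1.050: state=(3.422, 2.941, 6.325)
t=1.100: state=(3.208, 2.835, 5.987)
t=1.150: state=(3.049, 2.783, 5.655)
t=1.200: state=(2.942, 2.778, 5.343)
t=1.250: state=(2.883, 2.811, 5.061)
t=1.300: state=(2.868, 2.878, 4.816)
t=1.325: state=(2.875, 2.923, 4.709)
largest grid value and its neighbours: z(0.840)=7.22031, z(0.845)=7.22079, z(0.850)=7.21973
parabola through these three points peaks at t≈0.844 with z≈7.22082

max z = 7.221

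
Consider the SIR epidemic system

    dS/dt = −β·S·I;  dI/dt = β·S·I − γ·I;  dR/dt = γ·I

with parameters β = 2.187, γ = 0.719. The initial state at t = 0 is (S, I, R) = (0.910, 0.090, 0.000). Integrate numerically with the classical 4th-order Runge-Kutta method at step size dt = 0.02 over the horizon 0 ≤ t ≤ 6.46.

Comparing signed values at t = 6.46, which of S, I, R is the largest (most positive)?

largest component: R

t=0.000: state=(0.910, 0.090, 0.000)
step 1 (dt=0.02): k1=(-0.179, 0.114, 0.065), k2=(-0.181, 0.116, 0.066), k3=(-0.181, 0.116, 0.066), k4=(-0.183, 0.117, 0.066); state += dt/6·(k1+2k2+2k3+k4)
t=0.020: state=(0.906, 0.092, 0.001)
t=0.040: state=(0.903, 0.095, 0.003)
t=0.060: state=(0.899, 0.097, 0.004)
continuing one RK4 step at a time; state shown every 25 steps (Δt=0.5):
t=0.500: state=(0.795, 0.160, 0.044)
t=1.000: state=(0.637, 0.246, 0.117)
t=1.500: state=(0.468, 0.313, 0.219)
t=2.000: state=(0.326, 0.337, 0.337)
t=2.500: state=(0.228, 0.317, 0.456)
t=3.000: state=(0.165, 0.273, 0.562)
t=3.500: state=(0.126, 0.223, 0.651)
t=4.000: state=(0.101, 0.176, 0.723)
t=4.500: state=(0.085, 0.136, 0.779)
t=5.000: state=(0.075, 0.104, 0.822)
t=5.500: state=(0.068, 0.078, 0.854)
t=6.000: state=(0.063, 0.059, 0.879)
t=6.460: state=(0.060, 0.045, 0.896)
compare at T: S=0.060, I=0.045, R=0.896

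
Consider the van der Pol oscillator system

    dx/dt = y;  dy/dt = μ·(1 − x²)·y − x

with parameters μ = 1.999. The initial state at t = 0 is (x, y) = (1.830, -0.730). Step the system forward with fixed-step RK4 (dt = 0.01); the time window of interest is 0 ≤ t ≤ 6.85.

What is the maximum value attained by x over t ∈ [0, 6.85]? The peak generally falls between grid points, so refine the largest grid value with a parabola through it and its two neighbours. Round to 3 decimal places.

t=0.000: state=(1.830, -0.730)
step 1 (dt=0.01): k1=(-0.730, 1.598), k2=(-0.722, 1.545), k3=(-0.722, 1.546), k4=(-0.715, 1.495); state += dt/6·(k1+2k2+2k3+k4)
t=0.010: state=(1.823, -0.715)
t=0.020: state=(1.816, -0.700)
t=0.030: state=(1.809, -0.687)
continuing one RK4 step at a time; state shown every 25 steps (Δt=0.25):
t=0.250: state=(1.678, -0.537)
t=0.500: state=(1.548, -0.522)
t=0.750: state=(1.412, -0.569)
t=1.000: state=(1.259, -0.663)
t=1.250: state=(1.075, -0.822)
t=1.500: state=(0.839, -1.100)
t=1.750: state=(0.505, -1.631)
t=2.000: state=(-0.018, -2.657)
t=2.250: state=(-0.845, -3.806)
t=2.500: state=(-1.685, -2.376)
t=2.750: state=(-1.998, -0.405)
t=3.000: state=(-2.010, 0.170)
t=3.250: state=(-1.947, 0.301)
t=3.500: state=(-1.865, 0.348)
t=3.750: state=(-1.774, 0.381)
t=4.000: state=(-1.674, 0.419)
t=4.250: state=(-1.564, 0.466)
t=4.500: state=(-1.440, 0.530)
t=4.750: state=(-1.297, 0.622)
t=5.000: state=(-1.125, 0.765)
t=5.250: state=(-0.906, 1.005)
t=5.500: state=(-0.606, 1.449)
t=5.750: state=(-0.147, 2.319)
t=6.000: state=(0.596, 3.611)
t=6.250: state=(1.502, 3.041)
t=6.500: state=(1.958, 0.762)
t=6.750: state=(2.017, -0.089)
t=6.850: state=(2.003, -0.199)
largest grid value and its neighbours: x(6.690)=2.01981, x(6.700)=2.01988, x(6.710)=2.01975
parabola through these three points peaks at t≈6.699 with x≈2.01988

max x = 2.020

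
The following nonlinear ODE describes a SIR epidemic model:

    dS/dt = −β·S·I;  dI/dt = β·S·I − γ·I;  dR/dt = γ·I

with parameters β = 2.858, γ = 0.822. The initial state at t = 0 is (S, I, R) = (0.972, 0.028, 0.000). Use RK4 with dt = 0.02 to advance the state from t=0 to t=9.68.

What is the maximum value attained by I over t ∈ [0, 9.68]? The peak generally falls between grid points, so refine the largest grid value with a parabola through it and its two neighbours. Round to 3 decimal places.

max I = 0.362

t=0.000: state=(0.972, 0.028, 0.000)
step 1 (dt=0.02): k1=(-0.078, 0.055, 0.023), k2=(-0.079, 0.056, 0.023), k3=(-0.079, 0.056, 0.023), k4=(-0.081, 0.057, 0.024); state += dt/6·(k1+2k2+2k3+k4)
t=0.020: state=(0.970, 0.029, 0.000)
t=0.040: state=(0.969, 0.030, 0.001)
t=0.060: state=(0.967, 0.031, 0.001)
continuing one RK4 step at a time; state shown every 25 steps (Δt=0.5):
t=0.500: state=(0.909, 0.072, 0.019)
t=1.000: state=(0.775, 0.160, 0.065)
t=1.500: state=(0.567, 0.278, 0.155)
t=2.000: state=(0.357, 0.355, 0.288)
t=2.500: state=(0.214, 0.351, 0.435)
t=3.000: state=(0.134, 0.296, 0.569)
t=3.500: state=(0.092, 0.230, 0.677)
t=4.000: state=(0.069, 0.171, 0.760)
t=4.500: state=(0.056, 0.124, 0.820)
t=5.000: state=(0.048, 0.089, 0.863)
t=5.500: state=(0.043, 0.063, 0.894)
t=6.000: state=(0.040, 0.044, 0.916)
t=6.500: state=(0.038, 0.031, 0.931)
t=7.000: state=(0.037, 0.022, 0.942)
t=7.500: state=(0.036, 0.015, 0.949)
t=8.000: state=(0.035, 0.011, 0.954)
t=8.500: state=(0.035, 0.007, 0.958)
t=9.000: state=(0.034, 0.005, 0.960)
t=9.500: state=(0.034, 0.004, 0.962)
t=9.680: state=(0.034, 0.003, 0.963)
largest grid value and its neighbours: I(2.200)=0.36213, I(2.220)=0.36214, I(2.240)=0.36202
parabola through these three points peaks at t≈2.211 with I≈0.36215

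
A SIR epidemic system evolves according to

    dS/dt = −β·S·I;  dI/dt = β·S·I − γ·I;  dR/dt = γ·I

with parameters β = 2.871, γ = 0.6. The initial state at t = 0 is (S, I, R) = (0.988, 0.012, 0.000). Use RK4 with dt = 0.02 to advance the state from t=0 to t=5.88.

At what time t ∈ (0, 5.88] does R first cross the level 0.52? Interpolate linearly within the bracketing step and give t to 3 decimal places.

t = 3.331

t=0.000: state=(0.988, 0.012, 0.000)
step 1 (dt=0.02): k1=(-0.034, 0.027, 0.007), k2=(-0.035, 0.027, 0.007), k3=(-0.035, 0.027, 0.007), k4=(-0.036, 0.028, 0.008); state += dt/6·(k1+2k2+2k3+k4)
t=0.020: state=(0.987, 0.013, 0.000)
t=0.040: state=(0.987, 0.013, 0.000)
t=0.060: state=(0.986, 0.014, 0.000)
continuing one RK4 step at a time; state shown every 10 steps (Δt=0.2):
t=0.200: state=(0.979, 0.019, 0.002)
t=0.400: state=(0.966, 0.029, 0.005)
t=0.600: state=(0.946, 0.045, 0.009)
t=0.800: state=(0.917, 0.068, 0.016)
t=1.000: state=(0.874, 0.100, 0.026)
t=1.200: state=(0.815, 0.145, 0.040)
t=1.400: state=(0.739, 0.201, 0.061)
t=1.600: state=(0.646, 0.265, 0.089)
t=1.800: state=(0.545, 0.331, 0.124)
t=2.000: state=(0.443, 0.390, 0.168)
t=2.200: state=(0.349, 0.433, 0.217)
t=2.400: state=(0.270, 0.459, 0.271)
t=2.600: state=(0.207, 0.466, 0.327)
t=2.800: state=(0.159, 0.459, 0.382)
t=3.000: state=(0.122, 0.441, 0.437)
t=3.200: state=(0.096, 0.416, 0.488)
t=3.320: state=(0.083, 0.400, 0.517)
next step: t=3.340: state=(0.081, 0.397, 0.522) — R has crossed 0.52
linear interpolation between t=3.320 (0.51740) and t=3.340 (0.52217) → t≈3.331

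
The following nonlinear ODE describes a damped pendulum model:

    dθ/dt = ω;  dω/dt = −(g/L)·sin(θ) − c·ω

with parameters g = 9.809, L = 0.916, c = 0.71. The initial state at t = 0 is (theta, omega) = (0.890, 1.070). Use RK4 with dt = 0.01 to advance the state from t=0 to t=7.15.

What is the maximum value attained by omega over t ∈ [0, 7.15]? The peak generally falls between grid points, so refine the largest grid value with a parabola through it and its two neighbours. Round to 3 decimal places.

t=0.000: state=(0.890, 1.070)
step 1 (dt=0.01): k1=(1.070, -9.081), k2=(1.025, -9.085), k3=(1.025, -9.083), k4=(0.979, -9.085); state += dt/6·(k1+2k2+2k3+k4)
t=0.010: state=(0.900, 0.979)
t=0.020: state=(0.910, 0.888)
t=0.030: state=(0.918, 0.798)
continuing one RK4 step at a time; state shown every 25 steps (Δt=0.25):
t=0.250: state=(0.882, -1.071)
t=0.500: state=(0.421, -2.411)
t=0.750: state=(-0.196, -2.259)
t=1.000: state=(-0.603, -0.865)
t=1.250: state=(-0.612, 0.743)
t=1.500: state=(-0.285, 1.715)
t=1.750: state=(0.150, 1.576)
t=2.000: state=(0.429, 0.562)
t=2.250: state=(0.420, -0.593)
t=2.500: state=(0.176, -1.238)
t=2.750: state=(-0.130, -1.073)
t=3.000: state=(-0.311, -0.319)
t=3.250: state=(-0.285, 0.491)
t=3.500: state=(-0.100, 0.893)
t=3.750: state=(0.112, 0.716)
t=4.000: state=(0.225, 0.154)
t=4.250: state=(0.190, -0.404)
t=4.500: state=(0.051, -0.640)
t=4.750: state=(-0.095, -0.468)
t=5.000: state=(-0.162, -0.053)
t=5.250: state=(-0.125, 0.324)
t=5.500: state=(-0.021, 0.454)
t=5.750: state=(0.078, 0.299)
t=6.000: state=(0.116, -0.003)
t=6.250: state=(0.081, -0.255)
t=6.500: state=(0.004, -0.318)
t=6.750: state=(-0.062, -0.187)
t=7.000: state=(-0.082, 0.031)
t=7.150: state=(-0.068, 0.144)
largest grid value and its neighbours: omega(1.580)=1.79706, omega(1.590)=1.79866, omega(1.600)=1.79835
parabola through these three points peaks at t≈1.593 with omega≈1.79877

max omega = 1.799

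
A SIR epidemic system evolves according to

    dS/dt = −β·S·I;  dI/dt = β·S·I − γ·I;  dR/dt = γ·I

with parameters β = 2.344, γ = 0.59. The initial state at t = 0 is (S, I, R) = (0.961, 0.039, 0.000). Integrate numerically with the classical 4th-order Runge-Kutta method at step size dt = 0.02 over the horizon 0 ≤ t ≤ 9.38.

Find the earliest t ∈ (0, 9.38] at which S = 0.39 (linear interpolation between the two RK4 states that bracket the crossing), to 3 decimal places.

t=0.000: state=(0.961, 0.039, 0.000)
step 1 (dt=0.02): k1=(-0.088, 0.065, 0.023), k2=(-0.089, 0.066, 0.023), k3=(-0.089, 0.066, 0.023), k4=(-0.091, 0.067, 0.024); state += dt/6·(k1+2k2+2k3+k4)
t=0.020: state=(0.959, 0.040, 0.000)
t=0.040: state=(0.957, 0.042, 0.001)
t=0.060: state=(0.955, 0.043, 0.001)
continuing one RK4 step at a time; state shown every 25 steps (Δt=0.5):
t=0.500: state=(0.896, 0.087, 0.018)
t=1.000: state=(0.773, 0.172, 0.055)
t=1.500: state=(0.591, 0.287, 0.122)
t=2.000: state=(0.398, 0.380, 0.222)
t=2.020: state=(0.391, 0.383, 0.227)
next step: t=2.040: state=(0.384, 0.385, 0.231) — S has crossed 0.39
linear interpolation between t=2.020 (0.39074) and t=2.040 (0.38377) → t≈2.022

t = 2.022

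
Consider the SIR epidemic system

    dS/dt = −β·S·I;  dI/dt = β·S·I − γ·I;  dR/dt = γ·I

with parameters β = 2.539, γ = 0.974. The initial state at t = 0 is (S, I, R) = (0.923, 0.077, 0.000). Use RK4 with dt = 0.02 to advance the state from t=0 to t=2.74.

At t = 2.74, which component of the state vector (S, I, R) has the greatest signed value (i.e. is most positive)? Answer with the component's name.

t=0.000: state=(0.923, 0.077, 0.000)
step 1 (dt=0.02): k1=(-0.180, 0.105, 0.075), k2=(-0.183, 0.107, 0.076), k3=(-0.183, 0.107, 0.076), k4=(-0.185, 0.108, 0.077); state += dt/6·(k1+2k2+2k3+k4)
t=0.020: state=(0.919, 0.079, 0.002)
t=0.040: state=(0.916, 0.081, 0.003)
t=0.060: state=(0.912, 0.084, 0.005)
continuing one RK4 step at a time; state shown every 5 steps (Δt=0.1):
t=0.100: state=(0.904, 0.088, 0.008)
t=0.200: state=(0.883, 0.100, 0.017)
t=0.300: state=(0.859, 0.113, 0.028)
t=0.400: state=(0.833, 0.128, 0.039)
t=0.500: state=(0.805, 0.143, 0.052)
t=0.600: state=(0.775, 0.158, 0.067)
t=0.700: state=(0.743, 0.174, 0.083)
t=0.800: state=(0.709, 0.190, 0.101)
t=0.900: state=(0.675, 0.205, 0.120)
t=1.000: state=(0.639, 0.220, 0.141)
t=1.100: state=(0.604, 0.234, 0.163)
t=1.200: state=(0.568, 0.246, 0.186)
t=1.300: state=(0.533, 0.256, 0.211)
t=1.400: state=(0.499, 0.265, 0.236)
t=1.500: state=(0.466, 0.272, 0.262)
t=1.600: state=(0.434, 0.276, 0.289)
t=1.700: state=(0.405, 0.279, 0.316)
t=1.800: state=(0.377, 0.280, 0.343)
t=1.900: state=(0.351, 0.278, 0.371)
t=2.000: state=(0.327, 0.275, 0.398)
t=2.100: state=(0.306, 0.270, 0.424)
t=2.200: state=(0.285, 0.264, 0.450)
t=2.300: state=(0.267, 0.257, 0.476)
t=2.400: state=(0.251, 0.249, 0.500)
t=2.500: state=(0.235, 0.240, 0.524)
t=2.600: state=(0.222, 0.231, 0.547)
t=2.700: state=(0.209, 0.222, 0.569)
t=2.740: state=(0.205, 0.218, 0.578)
compare at T: S=0.205, I=0.218, R=0.578

largest component: R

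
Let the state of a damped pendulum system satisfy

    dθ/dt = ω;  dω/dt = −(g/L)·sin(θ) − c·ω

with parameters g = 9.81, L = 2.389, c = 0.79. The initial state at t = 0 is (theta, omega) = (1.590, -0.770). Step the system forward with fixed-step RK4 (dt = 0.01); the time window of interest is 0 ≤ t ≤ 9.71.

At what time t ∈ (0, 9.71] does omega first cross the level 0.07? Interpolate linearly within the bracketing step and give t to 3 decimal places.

t = 1.627

t=0.000: state=(1.590, -0.770)
step 1 (dt=0.01): k1=(-0.770, -3.497), k2=(-0.787, -3.484), k3=(-0.787, -3.484), k4=(-0.805, -3.470); state += dt/6·(k1+2k2+2k3+k4)
t=0.010: state=(1.582, -0.805)
t=0.020: state=(1.574, -0.839)
t=0.030: state=(1.565, -0.874)
continuing one RK4 step at a time; state shown every 50 steps (Δt=0.5):
t=0.500: state=(0.834, -2.084)
t=1.000: state=(-0.222, -1.817)
t=1.500: state=(-0.769, -0.309)
t=1.620: state=(-0.784, 0.049)
next step: t=1.630: state=(-0.783, 0.078) — omega has crossed 0.07
linear interpolation between t=1.620 (0.04942) and t=1.630 (0.07790) → t≈1.627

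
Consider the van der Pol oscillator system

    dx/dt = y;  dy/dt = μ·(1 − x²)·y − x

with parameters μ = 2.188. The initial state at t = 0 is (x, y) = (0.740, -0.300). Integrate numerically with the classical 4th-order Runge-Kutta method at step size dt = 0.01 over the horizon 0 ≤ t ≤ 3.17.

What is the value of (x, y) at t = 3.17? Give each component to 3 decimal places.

t=0.000: state=(0.740, -0.300)
step 1 (dt=0.01): k1=(-0.300, -1.037), k2=(-0.305, -1.042), k3=(-0.305, -1.042), k4=(-0.310, -1.047); state += dt/6·(k1+2k2+2k3+k4)
t=0.010: state=(0.737, -0.310)
t=0.020: state=(0.734, -0.321)
t=0.030: state=(0.731, -0.332)
continuing one RK4 step at a time; state shown every 20 steps (Δt=0.2):
t=0.200: state=(0.658, -0.533)
t=0.400: state=(0.522, -0.845)
t=0.600: state=(0.309, -1.312)
t=0.800: state=(-0.021, -2.045)
t=1.000: state=(-0.525, -2.991)
t=1.200: state=(-1.168, -3.172)
t=1.400: state=(-1.675, -1.728)
t=1.600: state=(-1.875, -0.425)
t=1.800: state=(-1.899, 0.090)
t=2.000: state=(-1.862, 0.257)
t=2.200: state=(-1.803, 0.321)
t=2.400: state=(-1.735, 0.358)
t=2.600: state=(-1.660, 0.390)
t=2.800: state=(-1.579, 0.425)
t=3.000: state=(-1.490, 0.468)
t=3.170: state=(-1.406, 0.514)

(x, y) = (-1.406, 0.514)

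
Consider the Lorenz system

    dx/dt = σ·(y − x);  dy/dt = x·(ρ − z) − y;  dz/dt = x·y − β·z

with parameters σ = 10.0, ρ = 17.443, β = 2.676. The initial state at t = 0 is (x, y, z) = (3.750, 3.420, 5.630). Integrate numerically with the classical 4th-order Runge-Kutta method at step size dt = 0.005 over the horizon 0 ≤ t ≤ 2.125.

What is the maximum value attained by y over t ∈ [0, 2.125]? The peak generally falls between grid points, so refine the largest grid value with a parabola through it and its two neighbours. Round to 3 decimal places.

t=0.000: state=(3.750, 3.420, 5.630)
step 1 (dt=0.005): k1=(-3.300, 40.879, -2.241), k2=(-2.196, 40.700, -1.872), k3=(-2.228, 40.730, -1.866), k4=(-1.152, 40.578, -1.493); state += dt/6·(k1+2k2+2k3+k4)
t=0.005: state=(3.739, 3.624, 5.621)
t=0.010: state=(3.738, 3.826, 5.615)
t=0.015: state=(3.748, 4.028, 5.613)
continuing one RK4 step at a time; state shown every 20 steps (Δt=0.1):
t=0.100: state=(5.074, 7.707, 6.412)
t=0.200: state=(8.594, 12.662, 11.197)
t=0.300: state=(11.667, 12.626, 20.926)
t=0.400: state=(9.489, 4.844, 24.565)
t=0.500: state=(4.740, 0.757, 20.283)
t=0.600: state=(2.031, 0.465, 15.654)
t=0.700: state=(1.200, 0.926, 12.066)
t=0.800: state=(1.260, 1.604, 9.363)
t=0.900: state=(1.873, 2.784, 7.461)
t=1.000: state=(3.194, 5.007, 6.567)
t=1.100: state=(5.669, 8.857, 7.732)
t=1.200: state=(9.334, 13.036, 13.445)
t=1.300: state=(11.405, 10.955, 22.305)
t=1.400: state=(8.389, 3.764, 23.560)
t=1.500: state=(4.180, 0.936, 19.119)
t=1.600: state=(2.070, 0.937, 14.843)
t=1.700: state=(1.563, 1.548, 11.541)
t=1.800: state=(1.896, 2.556, 9.133)
t=1.900: state=(2.923, 4.368, 7.711)
t=2.000: state=(4.921, 7.533, 7.947)
t=2.100: state=(8.097, 11.623, 11.708)
t=2.125: state=(8.967, 12.364, 13.434)
largest grid value and its neighbours: y(0.250)=13.88202, y(0.255)=13.88331, y(0.260)=13.85763
parabola through these three points peaks at t≈0.253 with y≈13.88607

max y = 13.886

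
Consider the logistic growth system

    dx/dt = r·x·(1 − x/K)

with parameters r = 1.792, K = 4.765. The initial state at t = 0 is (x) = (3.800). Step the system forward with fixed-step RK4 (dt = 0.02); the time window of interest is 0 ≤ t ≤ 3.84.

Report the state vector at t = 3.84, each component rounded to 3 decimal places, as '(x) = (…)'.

t=0.000: state=(3.800)
step 1 (dt=0.02): k1=(1.379), k2=(1.364), k3=(1.364), k4=(1.350); state += dt/6·(k1+2k2+2k3+k4)
t=0.020: state=(3.827)
t=0.040: state=(3.854)
t=0.060: state=(3.880)
continuing one RK4 step at a time; state shown every 10 steps (Δt=0.2):
t=0.200: state=(4.047)
t=0.400: state=(4.239)
t=0.600: state=(4.385)
t=0.800: state=(4.493)
t=1.000: state=(4.572)
t=1.200: state=(4.628)
t=1.400: state=(4.669)
t=1.600: state=(4.697)
t=1.800: state=(4.717)
t=2.000: state=(4.732)
t=2.200: state=(4.742)
t=2.400: state=(4.749)
t=2.600: state=(4.754)
t=2.800: state=(4.757)
t=3.000: state=(4.759)
t=3.200: state=(4.761)
t=3.400: state=(4.762)
t=3.600: state=(4.763)
t=3.800: state=(4.764)
t=3.840: state=(4.764)

(x) = (4.764)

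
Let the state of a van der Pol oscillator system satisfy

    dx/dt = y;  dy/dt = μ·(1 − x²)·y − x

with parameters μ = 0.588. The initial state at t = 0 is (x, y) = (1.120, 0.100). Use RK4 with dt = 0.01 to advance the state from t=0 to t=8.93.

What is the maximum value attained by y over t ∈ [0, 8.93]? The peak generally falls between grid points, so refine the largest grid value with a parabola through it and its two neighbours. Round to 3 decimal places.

t=0.000: state=(1.120, 0.100)
step 1 (dt=0.01): k1=(0.100, -1.135), k2=(0.094, -1.135), k3=(0.094, -1.135), k4=(0.089, -1.134); state += dt/6·(k1+2k2+2k3+k4)
t=0.010: state=(1.121, 0.089)
t=0.020: state=(1.122, 0.077)
t=0.030: state=(1.122, 0.066)
continuing one RK4 step at a time; state shown every 50 steps (Δt=0.5):
t=0.500: state=(1.032, -0.441)
t=1.000: state=(0.688, -0.932)
t=1.500: state=(0.099, -1.422)
t=2.000: state=(-0.699, -1.679)
t=2.500: state=(-1.426, -1.061)
t=3.000: state=(-1.692, -0.036)
t=3.500: state=(-1.528, 0.630)
t=4.000: state=(-1.093, 1.107)
t=4.500: state=(-0.408, 1.654)
t=5.000: state=(0.560, 2.148)
t=5.500: state=(1.541, 1.503)
t=6.000: state=(1.935, 0.134)
t=6.500: state=(1.793, -0.606)
t=7.000: state=(1.379, -1.036)
t=7.500: state=(0.748, -1.517)
t=8.000: state=(-0.164, -2.129)
t=8.500: state=(-1.267, -2.020)
t=8.930: state=(-1.884, -0.773)
largest grid value and its neighbours: y(5.050)=2.15695, y(5.060)=2.15700, y(5.070)=2.15647
parabola through these three points peaks at t≈5.056 with y≈2.15705

max y = 2.157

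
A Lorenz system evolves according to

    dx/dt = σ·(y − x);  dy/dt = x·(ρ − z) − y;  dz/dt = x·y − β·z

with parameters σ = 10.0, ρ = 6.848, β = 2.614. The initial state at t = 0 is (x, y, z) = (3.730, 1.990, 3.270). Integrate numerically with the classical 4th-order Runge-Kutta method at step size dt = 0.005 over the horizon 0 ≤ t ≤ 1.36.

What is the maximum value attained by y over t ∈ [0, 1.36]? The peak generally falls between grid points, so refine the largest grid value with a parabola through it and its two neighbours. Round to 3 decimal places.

max y = 5.250

t=0.000: state=(3.730, 1.990, 3.270)
step 1 (dt=0.005): k1=(-17.400, 11.356, -1.125), k2=(-16.681, 11.182, -1.100), k3=(-16.703, 11.189, -1.098), k4=(-16.005, 11.021, -1.073); state += dt/6·(k1+2k2+2k3+k4)
t=0.005: state=(3.647, 2.046, 3.265)
t=0.010: state=(3.570, 2.100, 3.259)
t=0.015: state=(3.499, 2.153, 3.254)
continuing one RK4 step at a time; state shown every 10 steps (Δt=0.05):
t=0.050: state=(3.156, 2.489, 3.227)
t=0.100: state=(2.984, 2.907, 3.217)
t=0.150: state=(3.037, 3.293, 3.260)
t=0.200: state=(3.218, 3.671, 3.371)
t=0.250: state=(3.476, 4.044, 3.564)
t=0.300: state=(3.777, 4.404, 3.847)
t=0.350: state=(4.095, 4.730, 4.220)
t=0.400: state=(4.404, 4.997, 4.675)
t=0.450: state=(4.679, 5.178, 5.189)
t=0.500: state=(4.895, 5.250, 5.728)
t=0.550: state=(5.028, 5.201, 6.245)
t=0.600: state=(5.064, 5.038, 6.695)
t=0.650: state=(5.002, 4.785, 7.036)
t=0.700: state=(4.853, 4.478, 7.245)
t=0.750: state=(4.637, 4.157, 7.317)
t=0.800: state=(4.383, 3.855, 7.266)
t=0.850: state=(4.118, 3.594, 7.116)
t=0.900: state=(3.866, 3.387, 6.896)
t=0.950: state=(3.644, 3.237, 6.632)
t=1.000: state=(3.461, 3.141, 6.349)
t=1.050: state=(3.324, 3.094, 6.065)
t=1.100: state=(3.231, 3.090, 5.796)
t=1.150: state=(3.181, 3.123, 5.551)
t=1.200: state=(3.171, 3.188, 5.340)
t=1.250: state=(3.197, 3.281, 5.168)
t=1.300: state=(3.254, 3.396, 5.039)
t=1.350: state=(3.337, 3.528, 4.956)
t=1.360: state=(3.357, 3.556, 4.946)
largest grid value and its neighbours: y(0.500)=5.24956, y(0.505)=5.25012, y(0.510)=5.24946
parabola through these three points peaks at t≈0.505 with y≈5.25012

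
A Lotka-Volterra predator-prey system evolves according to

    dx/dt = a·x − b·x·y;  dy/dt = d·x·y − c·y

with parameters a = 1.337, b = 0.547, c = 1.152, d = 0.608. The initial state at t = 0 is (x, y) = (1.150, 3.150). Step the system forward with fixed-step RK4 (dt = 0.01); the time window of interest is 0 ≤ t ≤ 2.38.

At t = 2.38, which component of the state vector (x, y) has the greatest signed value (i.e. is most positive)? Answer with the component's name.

largest component: x

t=0.000: state=(1.150, 3.150)
step 1 (dt=0.01): k1=(-0.444, -1.426), k2=(-0.439, -1.427), k3=(-0.439, -1.427), k4=(-0.433, -1.428); state += dt/6·(k1+2k2+2k3+k4)
t=0.010: state=(1.146, 3.136)
t=0.020: state=(1.141, 3.121)
t=0.030: state=(1.137, 3.107)
continuing one RK4 step at a time; state shown every 10 steps (Δt=0.1):
t=0.100: state=(1.111, 3.007)
t=0.200: state=(1.081, 2.864)
t=0.300: state=(1.061, 2.724)
t=0.400: state=(1.049, 2.588)
t=0.500: state=(1.044, 2.458)
t=0.600: state=(1.047, 2.334)
t=0.700: state=(1.057, 2.218)
t=0.800: state=(1.073, 2.109)
t=0.900: state=(1.096, 2.007)
t=1.000: state=(1.125, 1.914)
t=1.100: state=(1.161, 1.828)
t=1.200: state=(1.204, 1.751)
t=1.300: state=(1.253, 1.681)
t=1.400: state=(1.308, 1.619)
t=1.500: state=(1.371, 1.566)
t=1.600: state=(1.440, 1.520)
t=1.700: state=(1.517, 1.482)
t=1.800: state=(1.600, 1.452)
t=1.900: state=(1.690, 1.430)
t=2.000: state=(1.787, 1.416)
t=2.100: state=(1.891, 1.411)
t=2.200: state=(2.001, 1.416)
t=2.300: state=(2.116, 1.430)
t=2.380: state=(2.211, 1.449)
compare at T: x=2.211, y=1.449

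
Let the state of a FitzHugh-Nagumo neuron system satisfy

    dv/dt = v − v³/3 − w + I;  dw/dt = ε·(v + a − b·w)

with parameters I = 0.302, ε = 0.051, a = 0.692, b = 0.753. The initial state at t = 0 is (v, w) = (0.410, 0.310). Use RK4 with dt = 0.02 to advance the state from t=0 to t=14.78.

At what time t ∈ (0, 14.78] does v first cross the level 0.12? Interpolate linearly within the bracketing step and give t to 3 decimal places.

t = 13.775

t=0.000: state=(0.410, 0.310)
step 1 (dt=0.02): k1=(0.379, 0.044), k2=(0.382, 0.044), k3=(0.382, 0.044), k4=(0.384, 0.045); state += dt/6·(k1+2k2+2k3+k4)
t=0.020: state=(0.418, 0.311)
t=0.040: state=(0.425, 0.312)
t=0.060: state=(0.433, 0.313)
continuing one RK4 step at a time; state shown every 25 steps (Δt=0.5):
t=0.500: state=(0.634, 0.335)
t=1.000: state=(0.917, 0.365)
t=1.500: state=(1.204, 0.403)
t=2.000: state=(1.418, 0.446)
t=2.500: state=(1.532, 0.492)
t=3.000: state=(1.574, 0.540)
t=3.500: state=(1.577, 0.587)
t=4.000: state=(1.563, 0.633)
t=4.500: state=(1.539, 0.677)
t=5.000: state=(1.512, 0.721)
t=5.500: state=(1.481, 0.762)
t=6.000: state=(1.449, 0.802)
t=6.500: state=(1.416, 0.841)
t=7.000: state=(1.381, 0.877)
t=7.500: state=(1.344, 0.913)
t=8.000: state=(1.305, 0.946)
t=8.500: state=(1.264, 0.978)
t=9.000: state=(1.220, 1.008)
t=9.500: state=(1.172, 1.037)
t=10.000: state=(1.120, 1.063)
t=10.500: state=(1.062, 1.088)
t=11.000: state=(0.996, 1.111)
t=11.500: state=(0.918, 1.132)
t=12.000: state=(0.824, 1.150)
t=12.500: state=(0.704, 1.165)
t=13.000: state=(0.541, 1.176)
t=13.500: state=(0.304, 1.182)
t=13.760: state=(0.131, 1.182)
next step: t=13.780: state=(0.116, 1.182) — v has crossed 0.12
linear interpolation between t=13.760 (0.13140) and t=13.780 (0.11626) → t≈13.775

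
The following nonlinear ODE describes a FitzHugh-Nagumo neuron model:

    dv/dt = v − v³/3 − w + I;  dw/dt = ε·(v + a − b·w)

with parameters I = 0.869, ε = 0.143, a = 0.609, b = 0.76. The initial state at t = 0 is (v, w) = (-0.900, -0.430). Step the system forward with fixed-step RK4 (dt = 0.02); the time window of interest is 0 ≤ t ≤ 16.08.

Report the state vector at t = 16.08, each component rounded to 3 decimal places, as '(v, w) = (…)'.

t=0.000: state=(-0.900, -0.430)
step 1 (dt=0.02): k1=(0.642, 0.005), k2=(0.643, 0.006), k3=(0.643, 0.006), k4=(0.644, 0.007); state += dt/6·(k1+2k2+2k3+k4)
t=0.020: state=(-0.887, -0.430)
t=0.040: state=(-0.874, -0.430)
t=0.060: state=(-0.861, -0.430)
continuing one RK4 step at a time; state shown every 50 steps (Δt=1):
t=1.000: state=(-0.071, -0.374)
t=2.000: state=(1.502, -0.158)
t=3.000: state=(2.004, 0.195)
t=4.000: state=(1.925, 0.524)
t=5.000: state=(1.814, 0.806)
t=6.000: state=(1.701, 1.043)
t=7.000: state=(1.586, 1.241)
t=8.000: state=(1.468, 1.403)
t=9.000: state=(1.344, 1.531)
t=10.000: state=(1.211, 1.629)
t=11.000: state=(1.059, 1.698)
t=12.000: state=(0.871, 1.736)
t=13.000: state=(0.601, 1.741)
t=14.000: state=(0.104, 1.696)
t=15.000: state=(-0.984, 1.551)
t=16.000: state=(-1.813, 1.269)
t=16.080: state=(-1.829, 1.244)

(v, w) = (-1.829, 1.244)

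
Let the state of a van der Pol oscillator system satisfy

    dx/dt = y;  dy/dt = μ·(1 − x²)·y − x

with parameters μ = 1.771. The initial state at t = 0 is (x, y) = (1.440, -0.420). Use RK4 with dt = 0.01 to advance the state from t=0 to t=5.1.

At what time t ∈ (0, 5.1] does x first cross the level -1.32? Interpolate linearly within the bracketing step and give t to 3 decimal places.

t = 1.783

t=0.000: state=(1.440, -0.420)
step 1 (dt=0.01): k1=(-0.420, -0.641), k2=(-0.423, -0.638), k3=(-0.423, -0.638), k4=(-0.426, -0.634); state += dt/6·(k1+2k2+2k3+k4)
t=0.010: state=(1.436, -0.426)
t=0.020: state=(1.431, -0.433)
t=0.030: state=(1.427, -0.439)
continuing one RK4 step at a time; state shown every 20 steps (Δt=0.2):
t=0.200: state=(1.344, -0.539)
t=0.400: state=(1.224, -0.659)
t=0.600: state=(1.079, -0.805)
t=0.800: state=(0.899, -1.010)
t=1.000: state=(0.668, -1.324)
t=1.200: state=(0.356, -1.830)
t=1.400: state=(-0.083, -2.612)
t=1.600: state=(-0.693, -3.420)
t=1.780: state=(-1.311, -3.201)
next step: t=1.790: state=(-1.342, -3.145) — x has crossed -1.32
linear interpolation between t=1.780 (-1.31061) and t=1.790 (-1.34234) → t≈1.783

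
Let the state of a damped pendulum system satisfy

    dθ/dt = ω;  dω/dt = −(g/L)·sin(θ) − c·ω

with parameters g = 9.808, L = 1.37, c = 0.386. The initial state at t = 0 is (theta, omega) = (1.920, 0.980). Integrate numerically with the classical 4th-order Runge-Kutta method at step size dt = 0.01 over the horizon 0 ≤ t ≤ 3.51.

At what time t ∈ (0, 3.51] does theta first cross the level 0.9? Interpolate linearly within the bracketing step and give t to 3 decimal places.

t=0.000: state=(1.920, 0.980)
step 1 (dt=0.01): k1=(0.980, -7.105), k2=(0.944, -7.080), k3=(0.945, -7.080), k4=(0.909, -7.055); state += dt/6·(k1+2k2+2k3+k4)
t=0.010: state=(1.929, 0.909)
t=0.020: state=(1.938, 0.839)
t=0.030: state=(1.946, 0.769)
continuing one RK4 step at a time; state shown every 20 steps (Δt=0.2):
t=0.200: state=(1.980, -0.361)
t=0.400: state=(1.780, -1.636)
t=0.600: state=(1.327, -2.880)
t=0.730: state=(0.906, -3.551)
next step: t=0.740: state=(0.871, -3.593) — theta has crossed 0.9
linear interpolation between t=0.730 (0.90631) and t=0.740 (0.87059) → t≈0.732

t = 0.732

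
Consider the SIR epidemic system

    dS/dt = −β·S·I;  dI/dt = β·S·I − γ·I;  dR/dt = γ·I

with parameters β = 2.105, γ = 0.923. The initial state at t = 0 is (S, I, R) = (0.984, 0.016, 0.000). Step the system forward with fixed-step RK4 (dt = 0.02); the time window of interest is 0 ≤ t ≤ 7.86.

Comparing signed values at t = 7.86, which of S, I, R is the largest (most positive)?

largest component: R

t=0.000: state=(0.984, 0.016, 0.000)
step 1 (dt=0.02): k1=(-0.033, 0.018, 0.015), k2=(-0.034, 0.019, 0.015), k3=(-0.034, 0.019, 0.015), k4=(-0.034, 0.019, 0.015); state += dt/6·(k1+2k2+2k3+k4)
t=0.020: state=(0.983, 0.016, 0.000)
t=0.040: state=(0.983, 0.017, 0.001)
t=0.060: state=(0.982, 0.017, 0.001)
continuing one RK4 step at a time; state shown every 25 steps (Δt=0.5):
t=0.500: state=(0.962, 0.028, 0.010)
t=1.000: state=(0.925, 0.048, 0.027)
t=1.500: state=(0.867, 0.078, 0.056)
t=2.000: state=(0.783, 0.117, 0.100)
t=2.500: state=(0.677, 0.159, 0.164)
t=3.000: state=(0.562, 0.192, 0.246)
t=3.500: state=(0.454, 0.207, 0.339)
t=4.000: state=(0.366, 0.200, 0.433)
t=4.500: state=(0.300, 0.179, 0.521)
t=5.000: state=(0.252, 0.151, 0.598)
t=5.500: state=(0.218, 0.121, 0.660)
t=6.000: state=(0.195, 0.095, 0.710)
t=6.500: state=(0.178, 0.073, 0.749)
t=7.000: state=(0.167, 0.055, 0.778)
t=7.500: state=(0.159, 0.041, 0.800)
t=7.860: state=(0.154, 0.033, 0.812)
compare at T: S=0.154, I=0.033, R=0.812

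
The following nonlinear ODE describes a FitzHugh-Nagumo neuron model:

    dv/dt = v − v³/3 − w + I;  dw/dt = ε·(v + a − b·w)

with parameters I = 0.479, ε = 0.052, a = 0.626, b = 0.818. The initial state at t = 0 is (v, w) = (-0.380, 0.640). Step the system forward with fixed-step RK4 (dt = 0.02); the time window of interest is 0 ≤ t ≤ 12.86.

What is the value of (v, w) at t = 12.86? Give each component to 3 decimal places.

(v, w) = (-1.366, -0.077)

t=0.000: state=(-0.380, 0.640)
step 1 (dt=0.02): k1=(-0.523, -0.014), k2=(-0.527, -0.015), k3=(-0.527, -0.015), k4=(-0.531, -0.015); state += dt/6·(k1+2k2+2k3+k4)
t=0.020: state=(-0.391, 0.640)
t=0.040: state=(-0.401, 0.639)
t=0.060: state=(-0.412, 0.639)
continuing one RK4 step at a time; state shown every 25 steps (Δt=0.5):
t=0.500: state=(-0.696, 0.629)
t=1.000: state=(-1.088, 0.609)
t=1.500: state=(-1.433, 0.580)
t=2.000: state=(-1.630, 0.544)
t=2.500: state=(-1.706, 0.505)
t=3.000: state=(-1.724, 0.467)
t=3.500: state=(-1.718, 0.429)
t=4.000: state=(-1.704, 0.392)
t=4.500: state=(-1.687, 0.356)
t=5.000: state=(-1.668, 0.321)
t=5.500: state=(-1.650, 0.288)
t=6.000: state=(-1.631, 0.256)
t=6.500: state=(-1.612, 0.225)
t=7.000: state=(-1.593, 0.195)
t=7.500: state=(-1.574, 0.166)
t=8.000: state=(-1.555, 0.139)
t=8.500: state=(-1.536, 0.112)
t=9.000: state=(-1.516, 0.087)
t=9.500: state=(-1.497, 0.062)
t=10.000: state=(-1.478, 0.039)
t=10.500: state=(-1.459, 0.016)
t=11.000: state=(-1.439, -0.005)
t=11.500: state=(-1.420, -0.026)
t=12.000: state=(-1.400, -0.046)
t=12.500: state=(-1.380, -0.064)
t=12.860: state=(-1.366, -0.077)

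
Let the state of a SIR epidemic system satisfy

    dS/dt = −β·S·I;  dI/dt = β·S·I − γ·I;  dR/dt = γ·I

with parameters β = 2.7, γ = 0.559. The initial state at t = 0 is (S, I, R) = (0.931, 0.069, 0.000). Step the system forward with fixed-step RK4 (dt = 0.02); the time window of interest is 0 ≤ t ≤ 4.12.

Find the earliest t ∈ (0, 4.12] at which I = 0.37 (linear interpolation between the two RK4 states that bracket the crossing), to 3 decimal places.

t = 1.141

t=0.000: state=(0.931, 0.069, 0.000)
step 1 (dt=0.02): k1=(-0.173, 0.135, 0.039), k2=(-0.177, 0.137, 0.039), k3=(-0.177, 0.137, 0.039), k4=(-0.180, 0.140, 0.040); state += dt/6·(k1+2k2+2k3+k4)
t=0.020: state=(0.927, 0.072, 0.001)
t=0.040: state=(0.924, 0.075, 0.002)
t=0.060: state=(0.920, 0.078, 0.002)
continuing one RK4 step at a time; state shown every 10 steps (Δt=0.2):
t=0.200: state=(0.890, 0.101, 0.009)
t=0.400: state=(0.833, 0.144, 0.023)
t=0.600: state=(0.760, 0.198, 0.042)
t=0.800: state=(0.672, 0.261, 0.068)
t=1.000: state=(0.573, 0.326, 0.100)
t=1.140: state=(0.503, 0.370, 0.128)
next step: t=1.160: state=(0.493, 0.376, 0.132) — I has crossed 0.37
linear interpolation between t=1.140 (0.36978) and t=1.160 (0.37563) → t≈1.141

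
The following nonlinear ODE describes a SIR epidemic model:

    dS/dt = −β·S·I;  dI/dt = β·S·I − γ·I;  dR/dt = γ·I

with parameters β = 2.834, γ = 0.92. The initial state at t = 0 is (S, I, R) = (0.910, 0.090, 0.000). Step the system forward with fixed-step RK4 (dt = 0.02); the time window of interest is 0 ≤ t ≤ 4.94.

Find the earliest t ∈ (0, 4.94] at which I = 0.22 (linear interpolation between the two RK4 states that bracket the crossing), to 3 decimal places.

t=0.000: state=(0.910, 0.090, 0.000)
step 1 (dt=0.02): k1=(-0.232, 0.149, 0.083), k2=(-0.235, 0.151, 0.084), k3=(-0.235, 0.151, 0.084), k4=(-0.239, 0.153, 0.086); state += dt/6·(k1+2k2+2k3+k4)
t=0.020: state=(0.905, 0.093, 0.002)
t=0.040: state=(0.900, 0.096, 0.003)
t=0.060: state=(0.895, 0.099, 0.005)
continuing one RK4 step at a time; state shown every 10 steps (Δt=0.2):
t=0.200: state=(0.857, 0.124, 0.020)
t=0.400: state=(0.790, 0.164, 0.046)
t=0.600: state=(0.711, 0.209, 0.080)
t=0.640: state=(0.694, 0.218, 0.088)
next step: t=0.660: state=(0.685, 0.223, 0.092) — I has crossed 0.22
linear interpolation between t=0.640 (0.21815) and t=0.660 (0.22270) → t≈0.648

t = 0.648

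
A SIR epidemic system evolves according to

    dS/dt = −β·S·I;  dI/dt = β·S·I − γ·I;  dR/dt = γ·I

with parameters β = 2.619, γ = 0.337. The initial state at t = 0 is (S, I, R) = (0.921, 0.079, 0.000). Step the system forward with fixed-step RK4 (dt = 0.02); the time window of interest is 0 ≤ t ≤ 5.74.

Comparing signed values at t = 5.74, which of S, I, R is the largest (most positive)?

t=0.000: state=(0.921, 0.079, 0.000)
step 1 (dt=0.02): k1=(-0.191, 0.164, 0.027), k2=(-0.194, 0.167, 0.027), k3=(-0.194, 0.167, 0.027), k4=(-0.198, 0.170, 0.028); state += dt/6·(k1+2k2+2k3+k4)
t=0.020: state=(0.917, 0.082, 0.001)
t=0.040: state=(0.913, 0.086, 0.001)
t=0.060: state=(0.909, 0.089, 0.002)
continuing one RK4 step at a time; state shown every 10 steps (Δt=0.2):
t=0.200: state=(0.875, 0.118, 0.007)
t=0.400: state=(0.812, 0.172, 0.016)
t=0.600: state=(0.729, 0.241, 0.030)
t=0.800: state=(0.629, 0.322, 0.049)
t=1.000: state=(0.520, 0.407, 0.074)
t=1.200: state=(0.411, 0.485, 0.104)
t=1.400: state=(0.314, 0.548, 0.139)
t=1.600: state=(0.233, 0.590, 0.177)
t=1.800: state=(0.170, 0.613, 0.218)
t=2.000: state=(0.123, 0.618, 0.259)
t=2.200: state=(0.089, 0.610, 0.301)
t=2.400: state=(0.065, 0.594, 0.341)
t=2.600: state=(0.048, 0.572, 0.381)
t=2.800: state=(0.036, 0.546, 0.418)
t=3.000: state=(0.027, 0.519, 0.454)
t=3.200: state=(0.021, 0.491, 0.488)
t=3.400: state=(0.016, 0.463, 0.520)
t=3.600: state=(0.013, 0.437, 0.551)
t=3.800: state=(0.010, 0.411, 0.579)
t=4.000: state=(0.008, 0.386, 0.606)
t=4.200: state=(0.007, 0.362, 0.631)
t=4.400: state=(0.006, 0.339, 0.655)
t=4.600: state=(0.005, 0.318, 0.677)
t=4.800: state=(0.004, 0.298, 0.698)
t=5.000: state=(0.003, 0.279, 0.717)
t=5.200: state=(0.003, 0.261, 0.735)
t=5.400: state=(0.003, 0.245, 0.753)
t=5.600: state=(0.002, 0.229, 0.769)
t=5.740: state=(0.002, 0.219, 0.779)
compare at T: S=0.002, I=0.219, R=0.779

largest component: R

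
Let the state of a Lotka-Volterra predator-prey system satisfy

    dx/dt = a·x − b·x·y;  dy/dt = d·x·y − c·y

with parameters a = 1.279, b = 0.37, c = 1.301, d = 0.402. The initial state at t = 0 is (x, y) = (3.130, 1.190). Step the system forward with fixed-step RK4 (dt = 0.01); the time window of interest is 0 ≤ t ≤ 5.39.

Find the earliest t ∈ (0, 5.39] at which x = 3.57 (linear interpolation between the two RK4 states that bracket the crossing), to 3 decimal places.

t = 0.157

t=0.000: state=(3.130, 1.190)
step 1 (dt=0.01): k1=(2.625, -0.051), k2=(2.636, -0.045), k3=(2.636, -0.045), k4=(2.648, -0.038); state += dt/6·(k1+2k2+2k3+k4)
t=0.010: state=(3.156, 1.190)
t=0.020: state=(3.183, 1.189)
t=0.030: state=(3.210, 1.189)
t=0.150: state=(3.549, 1.197)
next step: t=0.160: state=(3.579, 1.199) — x has crossed 3.57
linear interpolation between t=0.150 (3.54940) and t=0.160 (3.57919) → t≈0.157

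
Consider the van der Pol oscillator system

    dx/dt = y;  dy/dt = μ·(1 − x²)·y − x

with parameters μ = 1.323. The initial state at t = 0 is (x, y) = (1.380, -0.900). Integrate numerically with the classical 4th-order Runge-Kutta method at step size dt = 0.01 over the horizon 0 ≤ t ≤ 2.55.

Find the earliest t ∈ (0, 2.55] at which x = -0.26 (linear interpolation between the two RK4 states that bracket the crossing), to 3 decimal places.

t = 1.094

t=0.000: state=(1.380, -0.900)
step 1 (dt=0.01): k1=(-0.900, -0.303), k2=(-0.902, -0.312), k3=(-0.902, -0.312), k4=(-0.903, -0.320); state += dt/6·(k1+2k2+2k3+k4)
t=0.010: state=(1.371, -0.903)
t=0.020: state=(1.362, -0.906)
t=0.030: state=(1.353, -0.910)
continuing one RK4 step at a time; state shown every 10 steps (Δt=0.1):
t=0.100: state=(1.288, -0.939)
t=0.200: state=(1.192, -0.994)
t=0.300: state=(1.089, -1.067)
t=0.400: state=(0.978, -1.160)
t=0.500: state=(0.856, -1.278)
t=0.600: state=(0.721, -1.424)
t=0.700: state=(0.570, -1.605)
t=0.800: state=(0.399, -1.826)
t=0.900: state=(0.203, -2.091)
t=1.000: state=(-0.021, -2.393)
t=1.090: state=(-0.249, -2.676)
next step: t=1.100: state=(-0.276, -2.706) — x has crossed -0.26
linear interpolation between t=1.090 (-0.24873) and t=1.100 (-0.27564) → t≈1.094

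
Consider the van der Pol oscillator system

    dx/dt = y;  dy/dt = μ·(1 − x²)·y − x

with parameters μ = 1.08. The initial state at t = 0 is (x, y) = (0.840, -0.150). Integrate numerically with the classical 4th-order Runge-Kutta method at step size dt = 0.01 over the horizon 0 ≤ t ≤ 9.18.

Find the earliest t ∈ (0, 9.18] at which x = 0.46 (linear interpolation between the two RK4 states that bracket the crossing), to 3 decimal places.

t = 0.750

t=0.000: state=(0.840, -0.150)
step 1 (dt=0.01): k1=(-0.150, -0.888), k2=(-0.154, -0.889), k3=(-0.154, -0.889), k4=(-0.159, -0.889); state += dt/6·(k1+2k2+2k3+k4)
t=0.010: state=(0.838, -0.159)
t=0.020: state=(0.837, -0.168)
t=0.030: state=(0.835, -0.177)
continuing one RK4 step at a time; state shown every 50 steps (Δt=0.5):
t=0.500: state=(0.650, -0.623)
t=0.740: state=(0.469, -0.892)
next step: t=0.750: state=(0.460, -0.905) — x has crossed 0.46
linear interpolation between t=0.740 (0.46873) and t=0.750 (0.45974) → t≈0.750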